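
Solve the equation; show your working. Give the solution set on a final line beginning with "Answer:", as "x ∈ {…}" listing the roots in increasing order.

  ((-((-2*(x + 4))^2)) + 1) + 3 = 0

Step 1. [((-((-2*(x + 4))^2)) + 1) + 3 = 0] +3 is outermost — subtract 3 both sides. So sub: (-((-2*(x + 4))^2)) + 1 = -3.
Step 2. [(-((-2*(x + 4))^2)) + 1 = -3] subtract 1: x sits inside (… + 1), so sub: -((-2*(x + 4))^2) = -4.
Step 3. [-((-2*(x + 4))^2) = -4] flip signs both sides ⇒ neg: (-2*(x + 4))^2 = 4.
Step 4. [(-2*(x + 4))^2 = 4] √ both sides: 4 ≥ 0 gives two branches ⇒ sqrt: -2*(x + 4) = 2 or -2.
Step 5. [-2*(x + 4) = 2 or -2] LHS = -2·(…); ÷-2 both sides, so div: x + 4 = -1 or 1.
Step 6. [x + 4 = -1 or 1] peel the +4: subtract 4 from each side, so sub: x = -5 or -3.

Answer: x ∈ {-5, -3}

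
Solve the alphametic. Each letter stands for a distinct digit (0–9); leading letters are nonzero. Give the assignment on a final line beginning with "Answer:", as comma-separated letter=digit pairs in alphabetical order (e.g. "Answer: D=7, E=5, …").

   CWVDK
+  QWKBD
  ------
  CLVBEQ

Step 1. [col 1: K + D ≡ Q (mod 10)] column 1 (K + D ≡ Q (mod 10), carry-in 0) doesn't pin K yet; pick K=5 and continue ⇒ K=5.
Step 2. [col 1: K + D ≡ Q (mod 10)] column 1 (K + D ≡ Q (mod 10), carry-in 0) doesn't pin Q yet; pick Q=9 and continue. So Q=9.
Step 3. [C] C is the leading digit of a 6-digit sum of two 5-digit numbers; the final carry is exactly 1 ⇒ C=1.
Step 4. [col 1: K + D ≡ Q (mod 10)] column 1: given K=5, Q=9, carry-in 0, and digits 1,5,9 already taken and all letters distinct, K+D≡Q (mod 10) forces D=4, so D=4.
Step 5. [col 2: D + B ≡ E (mod 10)] no forcing yet in column 2 (carry-in 0); B=2 is free and consistent — try it. So B=2.
Step 6. [col 2: D + B ≡ E (mod 10)] from column 2 (D=4, B=2, carry-in 0, digits 1,2,4,5,9 already taken and all letters distinct): E must equal 6 ⇒ E=6.
Step 7. [col 3: V + K ≡ B (mod 10)] column 3: given K=5, B=2, carry-in 0, and digits 1,2,4,5,6,9 already taken and all letters distinct, V+K≡B (mod 10) forces V=7, so V=7.
Step 8. [col 4: W + W ≡ V (mod 10)] column 4 (W + W ≡ V (mod 10), carry-in 1) doesn't pin W yet; pick W=3 and continue, so W=3.
Step 9. [col 5: C + Q ≡ L (mod 10)] column 5: given C=1, Q=9, carry-in 0, and digits 1,2,3,4,5,6,7,9 already taken and all letters distinct, C+Q≡L (mod 10) forces L=0. So L=0.

Answer: B=2, C=1, D=4, E=6, K=5, L=0, Q=9, V=7, W=3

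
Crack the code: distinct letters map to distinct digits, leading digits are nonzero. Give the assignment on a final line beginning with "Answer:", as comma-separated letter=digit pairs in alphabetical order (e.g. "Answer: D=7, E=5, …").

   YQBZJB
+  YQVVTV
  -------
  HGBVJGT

Step 1. [col 1: B + V ≡ T (mod 10)] no forcing yet in column 1 (carry-in 0); V=8 is free and consistent — try it ⇒ V=8.
Step 2. [H] adding two 6-digit numbers gives at most 6+1 digits, and here it does — H is that final carry and must be 1, so H=1.
Step 3. [col 1: B + V ≡ T (mod 10)] B=9 is one option consistent with column 1 (B + V ≡ T (mod 10), carry-in 0) — take it. So B=9.
Step 4. [col 1: B + V ≡ T (mod 10)] column 1 reads B+V+carry(0)=T with B=9, V=8; with digits 1,8,9 already taken and all letters distinct, the only value for T is 7 ⇒ T=7.
Step 5. [col 2: J + T ≡ G (mod 10)] column 2 (J + T ≡ G (mod 10), carry-in 1) doesn't pin G yet; pick G=0 and continue, so G=0.
Step 6. [col 2: J + T ≡ G (mod 10)] from column 2 (T=7, G=0, carry-in 1, digits 0,1,7,8,9 already taken and all letters distinct): J must equal 2. So J=2.
Step 7. [col 3: Z + V ≡ J (mod 10)] column 3: given V=8, J=2, carry-in 1, and digits 0,1,2,7,8,9 already taken and all letters distinct, Z+V≡J (mod 10) forces Z=3 ⇒ Z=3.
Step 8. [col 5: Q + Q ≡ B (mod 10)] column 5: given B=9, carry-in 1, and digits 0,1,2,3,7,8,9 already taken and all letters distinct, Q+Q≡B (mod 10) forces Q=4, so Q=4.
Step 9. [col 6: Y + Y ≡ G (mod 10)] column 6: given G=0, carry-in 0, and digits 0,1,2,3,4,7,8,9 already taken and all letters distinct, Y+Y≡G (mod 10) forces Y=5 ⇒ Y=5.

Answer: B=9, G=0, H=1, J=2, Q=4, T=7, V=8, Y=5, Z=3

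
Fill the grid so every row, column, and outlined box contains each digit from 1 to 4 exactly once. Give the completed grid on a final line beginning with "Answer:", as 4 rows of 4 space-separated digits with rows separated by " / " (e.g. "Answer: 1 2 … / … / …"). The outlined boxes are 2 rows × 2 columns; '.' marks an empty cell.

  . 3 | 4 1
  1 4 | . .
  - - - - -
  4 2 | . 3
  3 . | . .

Step 1. [r2c4∈{2}] r2c4's peers cover all but 2, so r2c4=2.
Step 2. [r3c3∈{1}] r3c3 is down to just 1, so r3c3=1.
Step 3. [r4c3∈{2}] r4c3 is down to just 2. So r4c3=2.
Step 4. [r1c1∈{2}] r1c1's peers cover all but 2 ⇒ r1c1=2.
Step 5. [r4c2∈{1}] r4c2's peers cover all but 1, so r4c2=1.
Step 6. [r4c4∈{4}] nothing but 4 survives at r4c4 ⇒ r4c4=4.
Step 7. [r2c3∈{3}] only 3 remains possible at r2c3. So r2c3=3.

Answer: 2 3 4 1 / 1 4 3 2 / 4 2 1 3 / 3 1 2 4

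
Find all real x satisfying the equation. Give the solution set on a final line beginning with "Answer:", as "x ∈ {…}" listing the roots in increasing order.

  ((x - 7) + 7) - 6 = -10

Step 1. [((x - 7) + 7) - 6 = -10] 6 comes off first (add 6). So sub: (x - 7) + 7 = -4.
Step 2. [(x - 7) + 7 = -4] peel the +7: subtract 7 from each side ⇒ sub: x - 7 = -11.
Step 3. [x - 7 = -11] peel the -7: add 7 from each side. So sub: x = -4.

Answer: x ∈ {-4}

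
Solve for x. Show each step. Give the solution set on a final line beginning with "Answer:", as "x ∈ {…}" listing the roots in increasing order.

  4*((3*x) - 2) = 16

Step 1. [4*((3*x) - 2) = 16] LHS = 4·(…); ÷4 both sides. So div: (3*x) - 2 = 4.
Step 2. [(3*x) - 2 = 4] -2 is outermost — add 2 both sides, so sub: 3*x = 6.
Step 3. [3*x = 6] 3 out front; divide by 3, so div: x = 2.

Answer: x ∈ {2}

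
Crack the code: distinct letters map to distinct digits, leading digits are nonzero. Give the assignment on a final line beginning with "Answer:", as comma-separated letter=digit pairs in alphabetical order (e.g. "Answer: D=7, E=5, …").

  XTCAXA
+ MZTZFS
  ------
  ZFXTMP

Step 1. [col 1: A + S ≡ P (mod 10)] A=6 is one option consistent with column 1 (A + S ≡ P (mod 10), carry-in 0) — take it ⇒ A=6.
Step 2. [col 1: A + S ≡ P (mod 10)] no forcing yet in column 1 (carry-in 0); P=5 is free and consistent — try it ⇒ P=5.
Step 3. [col 1: A + S ≡ P (mod 10)] from column 1 (A=6, P=5, carry-in 0, digits 5,6 already taken and all letters distinct): S must equal 9. So S=9.
Step 4. [col 2: X + F ≡ M (mod 10)] X=2 is one option consistent with column 2 (X + F ≡ M (mod 10), carry-in 1) — take it. So X=2.
Step 5. [col 2: X + F ≡ M (mod 10)] column 2 (X + F ≡ M (mod 10), carry-in 1) doesn't pin F yet; pick F=1 and continue, so F=1.
Step 6. [col 2: X + F ≡ M (mod 10)] column 2: given X=2, F=1, carry-in 1, and digits 1,2,5,6,9 already taken and all letters distinct, X+F≡M (mod 10) forces M=4 ⇒ M=4.
Step 7. [col 3: A + Z ≡ T (mod 10)] column 3: given A=6, carry-in 0, and digits 1,2,4,5,6,9 already taken and all letters distinct, A+Z≡T (mod 10) forces T=3, so T=3.
Step 8. [col 3: A + Z ≡ T (mod 10)] from column 3 (A=6, T=3, carry-in 0, digits 1,2,3,4,5,6,9 already taken and all letters distinct): Z must equal 7, so Z=7.
Step 9. [col 4: C + T ≡ X (mod 10)] column 4 reads C+T+carry(1)=X with T=3, X=2; with digits 1,2,3,4,5,6,7,9 already taken and all letters distinct, the only value for C is 8. So C=8.

Answer: A=6, C=8, F=1, M=4, P=5, S=9, T=3, X=2, Z=7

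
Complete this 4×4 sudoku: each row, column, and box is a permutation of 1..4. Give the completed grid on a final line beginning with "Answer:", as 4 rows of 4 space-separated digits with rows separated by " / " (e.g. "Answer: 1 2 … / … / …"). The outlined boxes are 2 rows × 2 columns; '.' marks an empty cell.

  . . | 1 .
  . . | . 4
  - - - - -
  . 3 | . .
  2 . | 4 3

Step 1. [r1c4∈{2}] only 2 remains possible at r1c4, so r1c4=2.
Step 2. [r4c2∈{1}] r4c2 has the single candidate 1. So r4c2=1.
Step 3. [r1c1∈{3,4}] across row 1, 3 lands solely at r1c1. So r1c1=3.
Step 4. [r2c2∈{2}] r2c2 is down to just 2 ⇒ r2c2=2.
Step 5. [r3c4∈{1}] r3c4 is down to just 1, so r3c4=1.
Step 6. [r3c3∈{2}] only 2 remains possible at r3c3. So r3c3=2.
Step 7. [r2c3∈{3}] r2c3 has the single candidate 3, so r2c3=3.
Step 8. [r1c2∈{4}] r1c2 has the single candidate 4. So r1c2=4.
Step 9. [r3c1∈{4}] r3c1 is down to just 4, so r3c1=4.
Step 10. [r2c1∈{1}] r2c1 has the single candidate 1, so r2c1=1.

Answer: 3 4 1 2 / 1 2 3 4 / 4 3 2 1 / 2 1 4 3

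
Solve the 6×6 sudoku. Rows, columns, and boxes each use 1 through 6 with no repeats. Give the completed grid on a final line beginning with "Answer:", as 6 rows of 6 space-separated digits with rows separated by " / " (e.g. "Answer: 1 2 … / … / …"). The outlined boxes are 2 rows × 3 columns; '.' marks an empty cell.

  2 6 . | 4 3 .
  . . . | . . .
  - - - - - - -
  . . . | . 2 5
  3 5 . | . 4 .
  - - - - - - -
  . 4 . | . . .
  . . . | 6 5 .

Step 1. [r6c1∈{1}] only 1 remains possible at r6c1, so r6c1=1.
Step 2. [r1c6∈{1}] only 1 remains possible at r1c6. So r1c6=1.
Step 3. [r4c3∈{1,2,6}] in row 4, 2 fits only at r4c3, so r4c3=2.
Step 4. [r6c3∈{3}] r6c3's peers cover all but 3 ⇒ r6c3=3.
Step 5. [r2c4∈{2,5}] in col 4, 5 fits only at r2c4 ⇒ r2c4=5.
Step 6. [r5c4∈{1,2,3}] across col 4, 2 lands solely at r5c4, so r5c4=2.
Step 7. [r3c2∈{1}] only 1 remains possible at r3c2 ⇒ r3c2=1.
Step 8. [r5c1∈{5,6}] across col 1, 5 lands solely at r5c1, so r5c1=5.
Step 9. [r2c1∈{4}] only 4 remains possible at r2c1, so r2c1=4.
Step 10. [r2c6∈{2,6}] row 2 places 2 nowhere but r2c6, so r2c6=2.
Step 11. [r5c3∈{6}] r5c3's peers cover all but 6 ⇒ r5c3=6.
Step 12. [r6c6∈{4}] r6c6's peers cover all but 4. So r6c6=4.
Step 13. [r5c5∈{1}] r5c5 has the single candidate 1. So r5c5=1.
Step 14. [r1c3∈{5}] only 5 remains possible at r1c3, so r1c3=5.
Step 15. [r4c4∈{1}] nothing but 1 survives at r4c4, so r4c4=1.
Step 16. [r3c3∈{4}] r3c3 is down to just 4. So r3c3=4.
Step 17. [r5c6∈{3}] r5c6's peers cover all but 3. So r5c6=3.
Step 18. [r6c2∈{2}] only 2 remains possible at r6c2, so r6c2=2.
Step 19. [r2c2∈{3}] r2c2's peers cover all but 3, so r2c2=3.
Step 20. [r3c1∈{6}] r3c1 is down to just 6 ⇒ r3c1=6.
Step 21. [r2c5∈{6}] r2c5 is down to just 6. So r2c5=6.
Step 22. [r3c4∈{3}] nothing but 3 survives at r3c4. So r3c4=3.
Step 23. [r4c6∈{6}] r4c6's peers cover all but 6. So r4c6=6.
Step 24. [r2c3∈{1}] r2c3 is down to just 1. So r2c3=1.

Answer: 2 6 5 4 3 1 / 4 3 1 5 6 2 / 6 1 4 3 2 5 / 3 5 2 1 4 6 / 5 4 6 2 1 3 / 1 2 3 6 5 4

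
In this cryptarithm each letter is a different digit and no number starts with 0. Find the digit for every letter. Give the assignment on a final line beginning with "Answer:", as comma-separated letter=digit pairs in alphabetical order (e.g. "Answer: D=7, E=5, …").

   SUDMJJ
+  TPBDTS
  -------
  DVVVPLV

Step 1. [col 1: J + S ≡ V (mod 10)] column 1 (J + S ≡ V (mod 10), carry-in 0) doesn't pin S yet; pick S=2 and continue ⇒ S=2.
Step 2. [col 1: J + S ≡ V (mod 10)] column 1 (J + S ≡ V (mod 10), carry-in 0) doesn't pin V yet; pick V=0 and continue. So V=0.
Step 3. [col 1: J + S ≡ V (mod 10)] column 1 reads J+S+carry(0)=V with S=2, V=0; with digits 0,2 already taken and all letters distinct, the only value for J is 8, so J=8.
Step 4. [col 2: J + T ≡ L (mod 10)] T=7 is one option consistent with column 2 (J + T ≡ L (mod 10), carry-in 1) — take it, so T=7.
Step 5. [D] adding two 6-digit numbers gives at most 6+1 digits, and here it does — D is that final carry and must be 1. So D=1.
Step 6. [col 2: J + T ≡ L (mod 10)] column 2: given J=8, T=7, carry-in 1, and digits 0,1,2,7,8 already taken and all letters distinct, J+T≡L (mod 10) forces L=6 ⇒ L=6.
Step 7. [col 3: M + D ≡ P (mod 10)] in column 3 we have M+D≡P with carry-in 1; given D=1 and digits 0,1,2,6,7,8 already taken and all letters distinct, that pins P to 5, so P=5.
Step 8. [col 3: M + D ≡ P (mod 10)] in column 3 we have M+D≡P with carry-in 1; given D=1, P=5 and digits 0,1,2,5,6,7,8 already taken and all letters distinct, that pins M to 3. So M=3.
Step 9. [col 4: D + B ≡ V (mod 10)] in column 4 we have D+B≡V with carry-in 0; given D=1, V=0 and digits 0,1,2,3,5,6,7,8 already taken and all letters distinct, that pins B to 9. So B=9.
Step 10. [col 5: U + P ≡ V (mod 10)] in column 5 we have U+P≡V with carry-in 1; given P=5, V=0 and digits 0,1,2,3,5,6,7,8,9 already taken and all letters distinct, that pins U to 4 ⇒ U=4.

Answer: B=9, D=1, J=8, L=6, M=3, P=5, S=2, T=7, U=4, V=0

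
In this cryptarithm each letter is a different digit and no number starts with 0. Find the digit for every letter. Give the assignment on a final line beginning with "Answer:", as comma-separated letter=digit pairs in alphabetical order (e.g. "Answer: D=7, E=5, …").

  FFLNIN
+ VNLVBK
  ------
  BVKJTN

Step 1. [col 1: N + K ≡ N (mod 10)] in column 1 we have N+K≡N with carry-in 0; given nothing yet and all letters distinct, none taken yet, that pins K to 0 ⇒ K=0.
Step 2. [col 1: N + K ≡ N (mod 10)] N=8 is one option consistent with column 1 (N + K ≡ N (mod 10), carry-in 0) — take it. So N=8.
Step 3. [col 2: I + B ≡ T (mod 10)] I=3 is one option consistent with column 2 (I + B ≡ T (mod 10), carry-in 0) — take it, so I=3.
Step 4. [col 2: I + B ≡ T (mod 10)] several values work for T in column 2 (I + B ≡ T (mod 10), carry-in 0); try T=7. So T=7.
Step 5. [col 2: I + B ≡ T (mod 10)] column 2: given I=3, T=7, carry-in 0, and digits 0,3,7,8 already taken and all letters distinct, I+B≡T (mod 10) forces B=4 ⇒ B=4.
Step 6. [col 3: N + V ≡ J (mod 10)] column 3 reads N+V+carry(0)=J with N=8; with digits 0,3,4,7,8 already taken and all letters distinct, the only value for J is 9 ⇒ J=9.
Step 7. [col 3: N + V ≡ J (mod 10)] from column 3 (N=8, J=9, carry-in 0, digits 0,3,4,7,8,9 already taken and all letters distinct): V must equal 1, so V=1.
Step 8. [col 4: L + L ≡ K (mod 10)] column 4 reads L+L+carry(0)=K with K=0; with digits 0,1,3,4,7,8,9 already taken and all letters distinct, the only value for L is 5, so L=5.
Step 9. [col 5: F + N ≡ V (mod 10)] in column 5 we have F+N≡V with carry-in 1; given N=8, V=1 and digits 0,1,3,4,5,7,8,9 already taken and all letters distinct, that pins F to 2, so F=2.

Answer: B=4, F=2, I=3, J=9, K=0, L=5, N=8, T=7, V=1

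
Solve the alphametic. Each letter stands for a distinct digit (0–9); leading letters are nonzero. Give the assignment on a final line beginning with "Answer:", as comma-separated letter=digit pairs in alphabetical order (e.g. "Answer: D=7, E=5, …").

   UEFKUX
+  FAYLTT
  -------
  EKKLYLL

Step 1. [col 1: X + T ≡ L (mod 10)] no forcing yet in column 1 (carry-in 0); T=7 is free and consistent — try it, so T=7.
Step 2. [col 1: X + T ≡ L (mod 10)] several values work for X in column 1 (X + T ≡ L (mod 10), carry-in 0); try X=9 ⇒ X=9.
Step 3. [E] adding two 6-digit numbers gives at most 6+1 digits, and here it does — E is that final carry and must be 1. So E=1.
Step 4. [col 1: X + T ≡ L (mod 10)] column 1 reads X+T+carry(0)=L with X=9, T=7; with digits 1,7,9 already taken and all letters distinct, the only value for L is 6, so L=6.
Step 5. [col 2: U + T ≡ L (mod 10)] column 2: given T=7, L=6, carry-in 1, and digits 1,6,7,9 already taken and all letters distinct, U+T≡L (mod 10) forces U=8, so U=8.
Step 6. [col 3: K + L ≡ Y (mod 10)] several values work for Y in column 3 (K + L ≡ Y (mod 10), carry-in 1); try Y=0, so Y=0.
Step 7. [col 3: K + L ≡ Y (mod 10)] column 3: given L=6, Y=0, carry-in 1, and digits 0,1,6,7,8,9 already taken and all letters distinct, K+L≡Y (mod 10) forces K=3 ⇒ K=3.
Step 8. [col 4: F + Y ≡ L (mod 10)] from column 4 (Y=0, L=6, carry-in 1, digits 0,1,3,6,7,8,9 already taken and all letters distinct): F must equal 5. So F=5.
Step 9. [col 5: E + A ≡ K (mod 10)] column 5: given E=1, K=3, carry-in 0, and digits 0,1,3,5,6,7,8,9 already taken and all letters distinct, E+A≡K (mod 10) forces A=2 ⇒ A=2.

Answer: A=2, E=1, F=5, K=3, L=6, T=7, U=8, X=9, Y=0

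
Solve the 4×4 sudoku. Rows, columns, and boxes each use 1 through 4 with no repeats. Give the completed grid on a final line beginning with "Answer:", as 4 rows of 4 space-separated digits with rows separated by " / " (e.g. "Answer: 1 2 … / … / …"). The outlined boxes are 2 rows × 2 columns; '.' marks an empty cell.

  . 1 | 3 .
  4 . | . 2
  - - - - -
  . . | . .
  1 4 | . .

Step 1. [r3c4∈{1,3,4}] r3c4 is the only open cell in col 4 admitting 1. So r3c4=1.
Step 2. [r3c2∈{2,3}] col 2 places 2 nowhere but r3c2. So r3c2=2.
Step 3. [r4c4∈{3}] r4c4 is down to just 3, so r4c4=3.
Step 4. [r2c3∈{1}] only 1 remains possible at r2c3 ⇒ r2c3=1.
Step 5. [r3c3∈{4}] r3c3 has the single candidate 4 ⇒ r3c3=4.
Step 6. [r1c1∈{2}] r1c1 is down to just 2, so r1c1=2.
Step 7. [r2c2∈{3}] r2c2 is down to just 3. So r2c2=3.
Step 8. [r3c1∈{3}] r3c1 is down to just 3, so r3c1=3.
Step 9. [r4c3∈{2}] r4c3 has the single candidate 2, so r4c3=2.
Step 10. [r1c4∈{4}] r1c4's peers cover all but 4 ⇒ r1c4=4.

Answer: 2 1 3 4 / 4 3 1 2 / 3 2 4 1 / 1 4 2 3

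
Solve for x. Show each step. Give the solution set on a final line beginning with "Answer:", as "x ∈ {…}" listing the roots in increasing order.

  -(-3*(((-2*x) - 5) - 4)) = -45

Step 1. [-(-3*(((-2*x) - 5) - 4)) = -45] LHS negated; negate both sides. So neg: -3*(((-2*x) - 5) - 4) = 45.
Step 2. [-3*(((-2*x) - 5) - 4) = 45] -3 out front; divide by -3. So div: ((-2*x) - 5) - 4 = -15.
Step 3. [((-2*x) - 5) - 4 = -15] add 4: x sits inside (… - 4) ⇒ sub: (-2*x) - 5 = -11.
Step 4. [(-2*x) - 5 = -11] -5 is outermost — add 5 both sides ⇒ sub: -2*x = -6.
Step 5. [-2*x = -6] -2 out front; divide by -2 ⇒ div: x = 3.

Answer: x ∈ {3}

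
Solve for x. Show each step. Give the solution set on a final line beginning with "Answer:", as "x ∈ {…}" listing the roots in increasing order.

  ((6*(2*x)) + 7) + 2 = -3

Step 1. [((6*(2*x)) + 7) + 2 = -3] peel the +2: subtract 2 from each side ⇒ sub: (6*(2*x)) + 7 = -5.
Step 2. [(6*(2*x)) + 7 = -5] peel the +7: subtract 7 from each side. So sub: 6*(2*x) = -12.
Step 3. [6*(2*x) = -12] 6 out front; divide by 6. So div: 2*x = -2.
Step 4. [2*x = -2] LHS = 2·(…); ÷2 both sides. So div: x = -1.

Answer: x ∈ {-1}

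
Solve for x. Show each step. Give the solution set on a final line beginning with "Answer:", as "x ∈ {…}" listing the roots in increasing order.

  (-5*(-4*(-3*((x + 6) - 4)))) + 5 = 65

Step 1. [(-5*(-4*(-3*((x + 6) - 4)))) + 5 = 65] 5 comes off first (subtract 5), so sub: -5*(-4*(-3*((x + 6) - 4))) = 60.
Step 2. [-5*(-4*(-3*((x + 6) - 4))) = 60] -5·(inner) — divide through by -5, so div: -4*(-3*((x + 6) - 4)) = -12.
Step 3. [-4*(-3*((x + 6) - 4)) = -12] divide by the outer -4, so div: -3*((x + 6) - 4) = 3.
Step 4. [-3*((x + 6) - 4) = 3] -3 out front; divide by -3 ⇒ div: (x + 6) - 4 = -1.
Step 5. [(x + 6) - 4 = -1] add 4: x sits inside (… - 4). So sub: x + 6 = 3.
Step 6. [x + 6 = 3] 6 comes off first (subtract 6) ⇒ sub: x = -3.

Answer: x ∈ {-3}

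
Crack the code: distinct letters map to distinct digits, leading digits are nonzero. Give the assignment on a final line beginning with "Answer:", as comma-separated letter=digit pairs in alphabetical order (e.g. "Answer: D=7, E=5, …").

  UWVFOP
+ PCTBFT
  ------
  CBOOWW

Step 1. [col 1: P + T ≡ W (mod 10)] column 1 (P + T ≡ W (mod 10), carry-in 0) doesn't pin P yet; pick P=1 and continue. So P=1.
Step 2. [col 1: P + T ≡ W (mod 10)] column 1 (P + T ≡ W (mod 10), carry-in 0) doesn't pin T yet; pick T=7 and continue ⇒ T=7.
Step 3. [col 1: P + T ≡ W (mod 10)] column 1: given P=1, T=7, carry-in 0, and digits 1,7 already taken and all letters distinct, P+T≡W (mod 10) forces W=8. So W=8.
Step 4. [col 2: O + F ≡ W (mod 10)] no forcing yet in column 2 (carry-in 0); O=6 is free and consistent — try it, so O=6.
Step 5. [col 2: O + F ≡ W (mod 10)] column 2 reads O+F+carry(0)=W with O=6, W=8; with digits 1,6,7,8 already taken and all letters distinct, the only value for F is 2. So F=2.
Step 6. [col 3: F + B ≡ O (mod 10)] column 3: given F=2, O=6, carry-in 0, and digits 1,2,6,7,8 already taken and all letters distinct, F+B≡O (mod 10) forces B=4. So B=4.
Step 7. [col 4: V + T ≡ O (mod 10)] column 4 reads V+T+carry(0)=O with T=7, O=6; with digits 1,2,4,6,7,8 already taken and all letters distinct, the only value for V is 9 ⇒ V=9.
Step 8. [col 5: W + C ≡ B (mod 10)] column 5 reads W+C+carry(1)=B with W=8, B=4; with digits 1,2,4,6,7,8,9 already taken and all letters distinct, the only value for C is 5, so C=5.
Step 9. [col 6: U + P ≡ C (mod 10)] column 6: given P=1, C=5, carry-in 1, and digits 1,2,4,5,6,7,8,9 already taken and all letters distinct, U+P≡C (mod 10) forces U=3, so U=3.

Answer: B=4, C=5, F=2, O=6, P=1, T=7, U=3, V=9, W=8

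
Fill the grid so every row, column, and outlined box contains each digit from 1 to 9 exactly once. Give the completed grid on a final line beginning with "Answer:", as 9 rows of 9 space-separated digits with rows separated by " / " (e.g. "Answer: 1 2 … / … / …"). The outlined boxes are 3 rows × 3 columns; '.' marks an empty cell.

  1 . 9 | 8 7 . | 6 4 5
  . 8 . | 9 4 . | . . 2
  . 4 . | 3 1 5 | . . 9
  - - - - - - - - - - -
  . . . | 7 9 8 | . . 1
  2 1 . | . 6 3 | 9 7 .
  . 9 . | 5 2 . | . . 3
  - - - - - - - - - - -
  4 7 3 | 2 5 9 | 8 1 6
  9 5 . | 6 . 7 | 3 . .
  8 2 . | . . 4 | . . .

Step 1. [r4c2∈{3,6}] col 2 places 6 nowhere but r4c2. So r4c2=6.
Step 2. [r5c3∈{4,5,8}] row 5 places 5 nowhere but r5c3 ⇒ r5c3=5.
Step 3. [r3c7∈{7}] only 7 remains possible at r3c7. So r3c7=7.
Step 4. [r3c1∈{6}] r3c1 has the single candidate 6. So r3c1=6.
Step 5. [r6c3∈{4,7,8}] col 3 places 8 nowhere but r6c3 ⇒ r6c3=8.
Step 6. [r4c7∈{2,4,5}] r4c7 is the only open cell in col 7 admitting 2. So r4c7=2.
Step 7. [r2c1∈{3,5,7}] in row 2, 5 fits only at r2c1. So r2c1=5.
Step 8. [r9c3∈{1,6}] in row 9, 6 fits only at r9c3 ⇒ r9c3=6.
Step 9. [r9c8∈{5,9}] row 9 places 9 nowhere but r9c8 ⇒ r9c8=9.
Step 10. [r8c9∈{4}] only 4 remains possible at r8c9, so r8c9=4.
Step 11. [r6c6∈{1}] r6c6 is down to just 1, so r6c6=1.
Step 12. [r2c6∈{6}] r2c6 is down to just 6. So r2c6=6.
Step 13. [r6c1∈{7}] nothing but 7 survives at r6c1. So r6c1=7.
Step 14. [r5c4∈{4}] r5c4 has the single candidate 4 ⇒ r5c4=4.
Step 15. [r2c3∈{7}] only 7 remains possible at r2c3 ⇒ r2c3=7.
Step 16. [r2c8∈{3}] only 3 remains possible at r2c8. So r2c8=3.
Step 17. [r3c3∈{2}] r3c3's peers cover all but 2. So r3c3=2.
Step 18. [r3c8∈{8}] r3c8 is down to just 8 ⇒ r3c8=8.
Step 19. [r9c4∈{1}] r9c4 has the single candidate 1. So r9c4=1.
Step 20. [r9c7∈{5}] r9c7 has the single candidate 5, so r9c7=5.
Step 21. [r5c9∈{8}] nothing but 8 survives at r5c9. So r5c9=8.
Step 22. [r9c9∈{7}] only 7 remains possible at r9c9. So r9c9=7.
Step 23. [r2c7∈{1}] r2c7 is down to just 1, so r2c7=1.
Step 24. [r6c8∈{6}] r6c8's peers cover all but 6. So r6c8=6.
Step 25. [r4c1∈{3}] r4c1's peers cover all but 3. So r4c1=3.
Step 26. [r9c5∈{3}] r9c5 is down to just 3. So r9c5=3.
Step 27. [r1c2∈{3}] r1c2 has the single candidate 3, so r1c2=3.
Step 28. [r8c5∈{8}] nothing but 8 survives at r8c5 ⇒ r8c5=8.
Step 29. [r4c3∈{4}] r4c3 has the single candidate 4. So r4c3=4.
Step 30. [r6c7∈{4}] only 4 remains possible at r6c7, so r6c7=4.
Step 31. [r4c8∈{5}] only 5 remains possible at r4c8 ⇒ r4c8=5.
Step 32. [r8c3∈{1}] r8c3's peers cover all but 1 ⇒ r8c3=1.
Step 33. [r1c6∈{2}] only 2 remains possible at r1c6 ⇒ r1c6=2.
Step 34. [r8c8∈{2}] only 2 remains possible at r8c8 ⇒ r8c8=2.

Answer: 1 3 9 8 7 2 6 4 5 / 5 8 7 9 4 6 1 3 2 / 6 4 2 3 1 5 7 8 9 / 3 6 4 7 9 8 2 5 1 / 2 1 5 4 6 3 9 7 8 / 7 9 8 5 2 1 4 6 3 / 4 7 3 2 5 9 8 1 6 / 9 5 1 6 8 7 3 2 4 / 8 2 6 1 3 4 5 9 7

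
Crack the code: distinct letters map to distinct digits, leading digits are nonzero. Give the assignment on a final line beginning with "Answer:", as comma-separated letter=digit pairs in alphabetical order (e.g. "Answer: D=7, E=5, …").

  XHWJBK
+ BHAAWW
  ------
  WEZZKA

Step 1. [col 1: K + W ≡ A (mod 10)] column 1 (K + W ≡ A (mod 10), carry-in 0) doesn't pin K yet; pick K=9 and continue. So K=9.
Step 2. [col 1: K + W ≡ A (mod 10)] several values work for W in column 1 (K + W ≡ A (mod 10), carry-in 0); try W=5. So W=5.
Step 3. [col 1: K + W ≡ A (mod 10)] column 1 reads K+W+carry(0)=A with K=9, W=5; with digits 5,9 already taken and all letters distinct, the only value for A is 4. So A=4.
Step 4. [col 2: B + W ≡ K (mod 10)] from column 2 (W=5, K=9, carry-in 1, digits 4,5,9 already taken and all letters distinct): B must equal 3. So B=3.
Step 5. [col 3: J + A ≡ Z (mod 10)] no forcing yet in column 3 (carry-in 0); J=6 is free and consistent — try it, so J=6.
Step 6. [col 3: J + A ≡ Z (mod 10)] column 3: given J=6, A=4, carry-in 0, and digits 3,4,5,6,9 already taken and all letters distinct, J+A≡Z (mod 10) forces Z=0. So Z=0.
Step 7. [col 5: H + H ≡ E (mod 10)] column 5 reads H+H+carry(1)=E with nothing yet; with digits 0,3,4,5,6,9 already taken and all letters distinct, the only value for E is 7. So E=7.
Step 8. [col 5: H + H ≡ E (mod 10)] column 5: given E=7, carry-in 1, and digits 0,3,4,5,6,7,9 already taken and all letters distinct, H+H≡E (mod 10) forces H=8, so H=8.
Step 9. [col 6: X + B ≡ W (mod 10)] in column 6 we have X+B≡W with carry-in 1; given B=3, W=5 and digits 0,3,4,5,6,7,8,9 already taken and all letters distinct, that pins X to 1 ⇒ X=1.

Answer: A=4, B=3, E=7, H=8, J=6, K=9, W=5, X=1, Z=0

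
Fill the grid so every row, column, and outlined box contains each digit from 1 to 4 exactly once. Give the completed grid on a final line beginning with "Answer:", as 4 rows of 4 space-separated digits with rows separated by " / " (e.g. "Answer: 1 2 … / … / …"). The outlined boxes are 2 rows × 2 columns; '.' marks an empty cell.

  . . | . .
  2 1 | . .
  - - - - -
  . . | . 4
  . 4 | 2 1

Step 1. [r1c2∈{3}] r1c2 has the single candidate 3, so r1c2=3.
Step 2. [r2c3∈{3,4}] in row 2, 4 fits only at r2c3 ⇒ r2c3=4.
Step 3. [r3c1∈{1,3}] row 3 places 1 nowhere but r3c1. So r3c1=1.
Step 4. [r2c4∈{3}] r2c4 has the single candidate 3 ⇒ r2c4=3.
Step 5. [r1c1∈{4}] only 4 remains possible at r1c1, so r1c1=4.
Step 6. [r3c2∈{2}] r3c2 has the single candidate 2. So r3c2=2.
Step 7. [r1c4∈{2}] r1c4 is down to just 2, so r1c4=2.
Step 8. [r1c3∈{1}] only 1 remains possible at r1c3 ⇒ r1c3=1.
Step 9. [r4c1∈{3}] nothing but 3 survives at r4c1 ⇒ r4c1=3.
Step 10. [r3c3∈{3}] r3c3 has the single candidate 3 ⇒ r3c3=3.

Answer: 4 3 1 2 / 2 1 4 3 / 1 2 3 4 / 3 4 2 1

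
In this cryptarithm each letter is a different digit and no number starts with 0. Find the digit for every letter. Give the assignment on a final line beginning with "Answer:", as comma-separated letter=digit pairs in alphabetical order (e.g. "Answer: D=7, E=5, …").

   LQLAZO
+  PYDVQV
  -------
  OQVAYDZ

Step 1. [col 1: O + V ≡ Z (mod 10)] O=1 is one option consistent with column 1 (O + V ≡ Z (mod 10), carry-in 0) — take it. So O=1.
Step 2. [col 1: O + V ≡ Z (mod 10)] V=9 is one option consistent with column 1 (O + V ≡ Z (mod 10), carry-in 0) — take it ⇒ V=9.
Step 3. [col 1: O + V ≡ Z (mod 10)] column 1: given O=1, V=9, carry-in 0, and digits 1,9 already taken and all letters distinct, O+V≡Z (mod 10) forces Z=0 ⇒ Z=0.
Step 4. [col 2: Z + Q ≡ D (mod 10)] no forcing yet in column 2 (carry-in 1); Q=5 is free and consistent — try it ⇒ Q=5.
Step 5. [col 2: Z + Q ≡ D (mod 10)] column 2 reads Z+Q+carry(1)=D with Z=0, Q=5; with digits 0,1,5,9 already taken and all letters distinct, the only value for D is 6 ⇒ D=6.
Step 6. [col 3: A + V ≡ Y (mod 10)] several values work for Y in column 3 (A + V ≡ Y (mod 10), carry-in 0); try Y=3, so Y=3.
Step 7. [col 3: A + V ≡ Y (mod 10)] column 3: given V=9, Y=3, carry-in 0, and digits 0,1,3,5,6,9 already taken and all letters distinct, A+V≡Y (mod 10) forces A=4 ⇒ A=4.
Step 8. [col 4: L + D ≡ A (mod 10)] from column 4 (D=6, A=4, carry-in 1, digits 0,1,3,4,5,6,9 already taken and all letters distinct): L must equal 7, so L=7.
Step 9. [col 6: L + P ≡ Q (mod 10)] column 6: given L=7, Q=5, carry-in 0, and digits 0,1,3,4,5,6,7,9 already taken and all letters distinct, L+P≡Q (mod 10) forces P=8, so P=8.

Answer: A=4, D=6, L=7, O=1, P=8, Q=5, V=9, Y=3, Z=0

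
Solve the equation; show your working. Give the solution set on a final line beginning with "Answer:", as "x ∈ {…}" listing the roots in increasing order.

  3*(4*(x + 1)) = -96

Step 1. [3*(4*(x + 1)) = -96] 3·(inner) — divide through by 3. So div: 4*(x + 1) = -32.
Step 2. [4*(x + 1) = -32] divide by the outer 4 ⇒ div: x + 1 = -8.
Step 3. [x + 1 = -8] +1 is outermost — subtract 1 both sides. So sub: x = -9.

Answer: x ∈ {-9}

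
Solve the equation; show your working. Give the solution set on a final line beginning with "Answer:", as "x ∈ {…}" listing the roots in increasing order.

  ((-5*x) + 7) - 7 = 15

Step 1. [((-5*x) + 7) - 7 = 15] peel the -7: add 7 from each side, so sub: (-5*x) + 7 = 22.
Step 2. [(-5*x) + 7 = 22] 7 comes off first (subtract 7) ⇒ sub: -5*x = 15.
Step 3. [-5*x = 15] leading coefficient -5: divide by -5. So div: x = -3.

Answer: x ∈ {-3}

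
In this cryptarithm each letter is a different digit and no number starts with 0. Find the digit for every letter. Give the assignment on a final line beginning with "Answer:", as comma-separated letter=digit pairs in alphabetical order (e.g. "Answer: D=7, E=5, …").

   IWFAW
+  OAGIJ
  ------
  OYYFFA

Step 1. [O] O is the leading digit of a 6-digit sum of two 5-digit numbers; the final carry is exactly 1. So O=1.
Step 2. [col 1: W + J ≡ A (mod 10)] J=7 is one option consistent with column 1 (W + J ≡ A (mod 10), carry-in 0) — take it ⇒ J=7.
Step 3. [col 1: W + J ≡ A (mod 10)] column 1 (W + J ≡ A (mod 10), carry-in 0) doesn't pin W yet; pick W=6 and continue. So W=6.
Step 4. [col 1: W + J ≡ A (mod 10)] column 1 reads W+J+carry(0)=A with W=6, J=7; with digits 1,6,7 already taken and all letters distinct, the only value for A is 3. So A=3.
Step 5. [col 2: A + I ≡ F (mod 10)] column 2 (A + I ≡ F (mod 10), carry-in 1) doesn't pin F yet; pick F=2 and continue. So F=2.
Step 6. [col 2: A + I ≡ F (mod 10)] column 2: given A=3, F=2, carry-in 1, and digits 1,2,3,6,7 already taken and all letters distinct, A+I≡F (mod 10) forces I=8 ⇒ I=8.
Step 7. [col 3: F + G ≡ F (mod 10)] in column 3 we have F+G≡F with carry-in 1; given F=2 and digits 1,2,3,6,7,8 already taken and all letters distinct, that pins G to 9 ⇒ G=9.
Step 8. [col 4: W + A ≡ Y (mod 10)] column 4 reads W+A+carry(1)=Y with W=6, A=3; with digits 1,2,3,6,7,8,9 already taken and all letters distinct, the only value for Y is 0 ⇒ Y=0.

Answer: A=3, F=2, G=9, I=8, J=7, O=1, W=6, Y=0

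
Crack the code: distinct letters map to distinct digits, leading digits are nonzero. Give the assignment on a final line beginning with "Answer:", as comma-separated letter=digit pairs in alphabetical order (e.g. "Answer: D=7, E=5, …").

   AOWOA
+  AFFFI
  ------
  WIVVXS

Step 1. [col 1: A + I ≡ S (mod 10)] column 1 (A + I ≡ S (mod 10), carry-in 0) doesn't pin I yet; pick I=6 and continue, so I=6.
Step 2. [col 1: A + I ≡ S (mod 10)] no forcing yet in column 1 (carry-in 0); A=8 is free and consistent — try it, so A=8.
Step 3. [W] W is the leading digit of a 6-digit sum of two 5-digit numbers; the final carry is exactly 1 ⇒ W=1.
Step 4. [col 1: A + I ≡ S (mod 10)] in column 1 we have A+I≡S with carry-in 0; given A=8, I=6 and digits 1,6,8 already taken and all letters distinct, that pins S to 4, so S=4.
Step 5. [col 2: O + F ≡ X (mod 10)] X=0 is one option consistent with column 2 (O + F ≡ X (mod 10), carry-in 1) — take it, so X=0.
Step 6. [col 2: O + F ≡ X (mod 10)] several values work for F in column 2 (O + F ≡ X (mod 10), carry-in 1); try F=7 ⇒ F=7.
Step 7. [col 2: O + F ≡ X (mod 10)] in column 2 we have O+F≡X with carry-in 1; given F=7, X=0 and digits 0,1,4,6,7,8 already taken and all letters distinct, that pins O to 2 ⇒ O=2.
Step 8. [col 3: W + F ≡ V (mod 10)] column 3: given W=1, F=7, carry-in 1, and digits 0,1,2,4,6,7,8 already taken and all letters distinct, W+F≡V (mod 10) forces V=9 ⇒ V=9.

Answer: A=8, F=7, I=6, O=2, S=4, V=9, W=1, X=0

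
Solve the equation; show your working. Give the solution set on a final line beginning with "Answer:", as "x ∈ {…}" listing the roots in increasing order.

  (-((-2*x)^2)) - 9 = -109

Step 1. [(-((-2*x)^2)) - 9 = -109] 9 comes off first (add 9) ⇒ sub: -((-2*x)^2) = -100.
Step 2. [-((-2*x)^2) = -100] flip signs both sides. So neg: (-2*x)^2 = 100.
Step 3. [(-2*x)^2 = 100] √ both sides: 100 ≥ 0 gives two branches. So sqrt: -2*x = 10 or -10.
Step 4. [-2*x = 10 or -10] divide by the outer -2 ⇒ div: x = -5 or 5.

Answer: x ∈ {-5, 5}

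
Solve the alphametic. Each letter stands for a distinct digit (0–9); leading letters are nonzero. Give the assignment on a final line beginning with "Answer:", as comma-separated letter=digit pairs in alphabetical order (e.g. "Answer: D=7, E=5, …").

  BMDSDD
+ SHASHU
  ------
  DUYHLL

Step 1. [col 1: D + U ≡ L (mod 10)] several values work for D in column 1 (D + U ≡ L (mod 10), carry-in 0); try D=8. So D=8.
Step 2. [col 1: D + U ≡ L (mod 10)] column 1 (D + U ≡ L (mod 10), carry-in 0) doesn't pin U yet; pick U=6 and continue, so U=6.
Step 3. [col 1: D + U ≡ L (mod 10)] column 1 reads D+U+carry(0)=L with D=8, U=6; with digits 6,8 already taken and all letters distinct, the only value for L is 4 ⇒ L=4.
Step 4. [col 2: D + H ≡ L (mod 10)] column 2: given D=8, L=4, carry-in 1, and digits 4,6,8 already taken and all letters distinct, D+H≡L (mod 10) forces H=5 ⇒ H=5.
Step 5. [col 3: S + S ≡ H (mod 10)] column 3 (S + S ≡ H (mod 10), carry-in 1) doesn't pin S yet; pick S=7 and continue ⇒ S=7.
Step 6. [col 4: D + A ≡ Y (mod 10)] several values work for A in column 4 (D + A ≡ Y (mod 10), carry-in 1); try A=3 ⇒ A=3.
Step 7. [col 4: D + A ≡ Y (mod 10)] in column 4 we have D+A≡Y with carry-in 1; given D=8, A=3 and digits 3,4,5,6,7,8 already taken and all letters distinct, that pins Y to 2, so Y=2.
Step 8. [col 5: M + H ≡ U (mod 10)] column 5 reads M+H+carry(1)=U with H=5, U=6; with digits 2,3,4,5,6,7,8 already taken and all letters distinct, the only value for M is 0, so M=0.
Step 9. [col 6: B + S ≡ D (mod 10)] column 6 reads B+S+carry(0)=D with S=7, D=8; with digits 0,2,3,4,5,6,7,8 already taken and all letters distinct, the only value for B is 1. So B=1.

Answer: A=3, B=1, D=8, H=5, L=4, M=0, S=7, U=6, Y=2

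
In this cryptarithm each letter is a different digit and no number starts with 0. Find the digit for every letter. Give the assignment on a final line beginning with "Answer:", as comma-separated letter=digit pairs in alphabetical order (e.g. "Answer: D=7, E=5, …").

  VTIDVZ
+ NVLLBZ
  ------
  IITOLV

Step 1. [col 1: Z + Z ≡ V (mod 10)] column 1 (Z + Z ≡ V (mod 10), carry-in 0) doesn't pin Z yet; pick Z=7 and continue, so Z=7.
Step 2. [col 1: Z + Z ≡ V (mod 10)] column 1 reads Z+Z+carry(0)=V with Z=7; with digits 7 already taken and all letters distinct, the only value for V is 4, so V=4.
Step 3. [col 2: V + B ≡ L (mod 10)] column 2 (V + B ≡ L (mod 10), carry-in 1) doesn't pin L yet; pick L=5 and continue, so L=5.
Step 4. [col 2: V + B ≡ L (mod 10)] column 2: given V=4, L=5, carry-in 1, and digits 4,5,7 already taken and all letters distinct, V+B≡L (mod 10) forces B=0, so B=0.
Step 5. [col 3: D + L ≡ O (mod 10)] several values work for D in column 3 (D + L ≡ O (mod 10), carry-in 0); try D=3 ⇒ D=3.
Step 6. [col 3: D + L ≡ O (mod 10)] from column 3 (D=3, L=5, carry-in 0, digits 0,3,4,5,7 already taken and all letters distinct): O must equal 8. So O=8.
Step 7. [col 4: I + L ≡ T (mod 10)] several values work for I in column 4 (I + L ≡ T (mod 10), carry-in 0); try I=6. So I=6.
Step 8. [col 4: I + L ≡ T (mod 10)] from column 4 (I=6, L=5, carry-in 0, digits 0,3,4,5,6,7,8 already taken and all letters distinct): T must equal 1 ⇒ T=1.
Step 9. [col 6: V + N ≡ I (mod 10)] from column 6 (V=4, I=6, carry-in 0, digits 0,1,3,4,5,6,7,8 already taken and all letters distinct): N must equal 2, so N=2.

Answer: B=0, D=3, I=6, L=5, N=2, O=8, T=1, V=4, Z=7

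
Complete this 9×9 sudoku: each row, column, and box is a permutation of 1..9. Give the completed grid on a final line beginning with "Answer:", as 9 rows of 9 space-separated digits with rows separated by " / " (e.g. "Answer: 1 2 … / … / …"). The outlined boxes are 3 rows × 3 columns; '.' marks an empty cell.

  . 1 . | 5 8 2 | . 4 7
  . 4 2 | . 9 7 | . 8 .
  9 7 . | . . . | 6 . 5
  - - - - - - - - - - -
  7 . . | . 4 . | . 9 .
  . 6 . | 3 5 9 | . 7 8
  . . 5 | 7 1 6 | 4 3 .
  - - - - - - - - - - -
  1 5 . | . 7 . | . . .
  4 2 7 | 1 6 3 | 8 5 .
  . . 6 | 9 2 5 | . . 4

Step 1. [r1c3∈{3}] r1c3 is down to just 3. So r1c3=3.
Step 2. [r6c9∈{2}] nothing but 2 survives at r6c9. So r6c9=2.
Step 3. [r5c7∈{1}] nothing but 1 survives at r5c7. So r5c7=1.
Step 4. [r4c6∈{8}] nothing but 8 survives at r4c6 ⇒ r4c6=8.
Step 5. [r2c7∈{3}] r2c7's peers cover all but 3, so r2c7=3.
Step 6. [r7c3∈{8,9}] r7c3 is the only open cell in col 3 admitting 9 ⇒ r7c3=9.
Step 7. [r9c1∈{3,8}] 3 has one home in col 1: r9c1 ⇒ r9c1=3.
Step 8. [r3c8∈{1,2}] 2 has one home in row 3: r3c8 ⇒ r3c8=2.
Step 9. [r3c4∈{4}] r3c4 is down to just 4. So r3c4=4.
Step 10. [r6c1∈{8}] r6c1 has the single candidate 8, so r6c1=8.
Step 11. [r2c4∈{6}] only 6 remains possible at r2c4, so r2c4=6.
Step 12. [r4c9∈{6}] nothing but 6 survives at r4c9. So r4c9=6.
Step 13. [r7c6∈{4}] r7c6's peers cover all but 4, so r7c6=4.
Step 14. [r7c4∈{8}] r7c4 is down to just 8. So r7c4=8.
Step 15. [r4c7∈{5}] nothing but 5 survives at r4c7. So r4c7=5.
Step 16. [r8c9∈{9}] r8c9's peers cover all but 9 ⇒ r8c9=9.
Step 17. [r3c6∈{1}] r3c6 is down to just 1 ⇒ r3c6=1.
Step 18. [r2c1∈{5}] r2c1's peers cover all but 5, so r2c1=5.
Step 19. [r4c4∈{2}] r4c4 is down to just 2, so r4c4=2.
Step 20. [r4c2∈{3}] nothing but 3 survives at r4c2. So r4c2=3.
Step 21. [r7c9∈{3}] only 3 remains possible at r7c9 ⇒ r7c9=3.
Step 22. [r1c7∈{9}] r1c7 has the single candidate 9. So r1c7=9.
Step 23. [r1c1∈{6}] only 6 remains possible at r1c1 ⇒ r1c1=6.
Step 24. [r3c5∈{3}] r3c5 has the single candidate 3 ⇒ r3c5=3.
Step 25. [r6c2∈{9}] nothing but 9 survives at r6c2. So r6c2=9.
Step 26. [r9c8∈{1}] only 1 remains possible at r9c8. So r9c8=1.
Step 27. [r7c7∈{2}] only 2 remains possible at r7c7 ⇒ r7c7=2.
Step 28. [r2c9∈{1}] r2c9 has the single candidate 1 ⇒ r2c9=1.
Step 29. [r5c3∈{4}] r5c3's peers cover all but 4. So r5c3=4.
Step 30. [r7c8∈{6}] only 6 remains possible at r7c8, so r7c8=6.
Step 31. [r9c2∈{8}] nothing but 8 survives at r9c2 ⇒ r9c2=8.
Step 32. [r9c7∈{7}] nothing but 7 survives at r9c7, so r9c7=7.
Step 33. [r3c3∈{8}] r3c3's peers cover all but 8. So r3c3=8.
Step 34. [r5c1∈{2}] nothing but 2 survives at r5c1. So r5c1=2.
Step 35. [r4c3∈{1}] r4c3 has the single candidate 1, so r4c3=1.

Answer: 6 1 3 5 8 2 9 4 7 / 5 4 2 6 9 7 3 8 1 / 9 7 8 4 3 1 6 2 5 / 7 3 1 2 4 8 5 9 6 / 2 6 4 3 5 9 1 7 8 / 8 9 5 7 1 6 4 3 2 / 1 5 9 8 7 4 2 6 3 / 4 2 7 1 6 3 8 5 9 / 3 8 6 9 2 5 7 1 4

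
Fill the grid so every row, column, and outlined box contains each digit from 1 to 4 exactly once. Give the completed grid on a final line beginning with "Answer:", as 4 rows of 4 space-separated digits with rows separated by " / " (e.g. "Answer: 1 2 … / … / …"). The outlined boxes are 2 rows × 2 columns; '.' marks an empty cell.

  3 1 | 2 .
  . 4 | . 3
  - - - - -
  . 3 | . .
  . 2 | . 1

Step 1. [r3c3∈{4}] r3c3 has the single candidate 4 ⇒ r3c3=4.
Step 2. [r4c1∈{4}] r4c1's peers cover all but 4, so r4c1=4.
Step 3. [r1c4∈{4}] nothing but 4 survives at r1c4 ⇒ r1c4=4.
Step 4. [r2c1∈{2}] r2c1 is down to just 2, so r2c1=2.
Step 5. [r3c1∈{1}] nothing but 1 survives at r3c1, so r3c1=1.
Step 6. [r4c3∈{3}] r4c3 is down to just 3 ⇒ r4c3=3.
Step 7. [r2c3∈{1}] r2c3's peers cover all but 1, so r2c3=1.
Step 8. [r3c4∈{2}] r3c4 has the single candidate 2 ⇒ r3c4=2.

Answer: 3 1 2 4 / 2 4 1 3 / 1 3 4 2 / 4 2 3 1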